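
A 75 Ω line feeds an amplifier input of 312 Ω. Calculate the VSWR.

Γ = (312 − 75)/(312 + 75) = 0.612
VSWR = (1 + 0.612)/(1 − 0.612)

VSWR ≈ 4.16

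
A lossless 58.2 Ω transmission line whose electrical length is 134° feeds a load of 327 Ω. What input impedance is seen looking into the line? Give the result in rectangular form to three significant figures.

tan(βl) = tan(134°) = -1.04
Z_in = Z_0·(Z_L + jZ_0·tanβl)/(Z_0 + jZ_L·tanβl)
     = 58.2·(327 − j60.3)/(58.2 − j339)

Z_in ≈ 19.4 + j52.9 Ω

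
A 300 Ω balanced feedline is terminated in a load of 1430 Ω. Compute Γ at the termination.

Γ = 0.653

Γ = (Z_L − Z_0)/(Z_L + Z_0) = (1430 − 300)/(1430 + 300) = 1130/1730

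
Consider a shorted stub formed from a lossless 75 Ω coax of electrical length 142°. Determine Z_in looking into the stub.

tan(βl) = -0.781
For a shorted stub, Z_in = jZ_0·tan(βl)

Z_in ≈ −j58.6 Ω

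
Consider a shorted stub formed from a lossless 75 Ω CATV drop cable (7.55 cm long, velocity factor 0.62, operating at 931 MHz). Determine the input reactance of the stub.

X_in ≈ -72.3 Ω (capacitive)

λ = v/f = 0.62·c / 931 MHz = 0.2 m
βl = 2π·l/λ = 2π × 0.378 = 136°
tan(βl) = -0.964
For a shorted stub, Z_in = jZ_0·tan(βl)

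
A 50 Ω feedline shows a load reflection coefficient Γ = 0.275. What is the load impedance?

Z_L = Z_0·(1 + Γ)/(1 − Γ) = 50·(1.27)/(0.725)

Z_L ≈ 87.9 Ω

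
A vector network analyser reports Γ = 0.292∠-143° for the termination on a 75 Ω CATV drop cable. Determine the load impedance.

Z_L = Z_0·(1 + Γ)/(1 − Γ) = 75·(0.767 − j0.176)/(1.23 + j0.176)

Z_L ≈ 44.2 − j17 Ω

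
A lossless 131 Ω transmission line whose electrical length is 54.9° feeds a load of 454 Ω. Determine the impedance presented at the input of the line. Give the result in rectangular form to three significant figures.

tan(βl) = tan(54.9°) = 1.42
Z_in = Z_0·(Z_L + jZ_0·tanβl)/(Z_0 + jZ_L·tanβl)
     = 131·(454 + j186)/(131 + j646)

Z_in ≈ 54.2 − j81.1 Ω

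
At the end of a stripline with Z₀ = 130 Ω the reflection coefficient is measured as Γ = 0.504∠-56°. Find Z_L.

Z_L = Z_0·(1 + Γ)/(1 − Γ) = 130·(1.28 − j0.418)/(0.718 + j0.418)

Z_L ≈ 140 − j157 Ω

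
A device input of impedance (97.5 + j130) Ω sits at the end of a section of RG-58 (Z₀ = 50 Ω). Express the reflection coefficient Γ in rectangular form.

Γ = (Z_L − Z_0)/(Z_L + Z_0) = (47.5 + j130)/(147.5 + j130)

Γ ≈ 0.618 + j0.336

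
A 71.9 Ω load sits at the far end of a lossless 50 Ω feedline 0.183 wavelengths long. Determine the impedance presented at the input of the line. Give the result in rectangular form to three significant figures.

Z_in ≈ 38.1 − j10.5 Ω

βl = 2π × 0.183 = 65.9°
tan(βl) = tan(65.9°) = 2.23
Z_in = Z_0·(Z_L + jZ_0·tanβl)/(Z_0 + jZ_L·tanβl)
     = 50·(71.9 + j112)/(50 + j161)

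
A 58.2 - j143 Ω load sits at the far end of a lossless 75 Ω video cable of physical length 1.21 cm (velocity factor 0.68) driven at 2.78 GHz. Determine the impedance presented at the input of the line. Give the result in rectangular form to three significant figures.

Z_in ≈ 11.5 − j7.45 Ω

λ = v/f = 0.68·c / 2.78 GHz = 0.0734 m
βl = 2π·l/λ = 2π × 0.165 = 59.4°
tan(βl) = tan(59.4°) = 1.69
Z_in = Z_0·(Z_L + jZ_0·tanβl)/(Z_0 + jZ_L·tanβl)
     = 75·(58.2 − j16.4)/(316 + j98.3)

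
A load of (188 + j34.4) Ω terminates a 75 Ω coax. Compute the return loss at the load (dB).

Γ = (113 + j34.4)/(263 + j34.4), |Γ| = 0.445
RL = −20·log₁₀|Γ| = −20·log₁₀(0.445)

RL ≈ 7.03 dB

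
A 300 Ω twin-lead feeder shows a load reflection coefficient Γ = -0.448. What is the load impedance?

Z_L ≈ 114 Ω

Z_L = Z_0·(1 + Γ)/(1 − Γ) = 300·(0.552)/(1.45)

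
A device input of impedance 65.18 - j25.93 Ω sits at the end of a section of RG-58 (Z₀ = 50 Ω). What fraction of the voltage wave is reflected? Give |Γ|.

|Γ| ≈ 0.254

Γ = (Z_L − Z_0)/(Z_L + Z_0) = (15.18 − j25.93)/(115.2 − j25.93)
|Γ| = 30/118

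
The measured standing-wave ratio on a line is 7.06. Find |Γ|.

|Γ| = (S − 1)/(S + 1) = (7.06 − 1)/(7.06 + 1) = 6.06/8.06

|Γ| ≈ 0.752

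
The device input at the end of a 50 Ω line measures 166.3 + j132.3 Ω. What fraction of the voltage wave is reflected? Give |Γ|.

Γ = (Z_L − Z_0)/(Z_L + Z_0) = (116.3 + j132.3)/(216.3 + j132.3)
|Γ| = 176/254

|Γ| ≈ 0.695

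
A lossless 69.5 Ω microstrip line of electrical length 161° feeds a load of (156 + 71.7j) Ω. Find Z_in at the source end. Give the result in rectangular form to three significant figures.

tan(βl) = tan(161°) = -0.344
Z_in = Z_0·(Z_L + jZ_0·tanβl)/(Z_0 + jZ_L·tanβl)
     = 69.5·(156 + j47.8)/(94.2 − j53.7)

Z_in ≈ 71.7 + j76.1 Ω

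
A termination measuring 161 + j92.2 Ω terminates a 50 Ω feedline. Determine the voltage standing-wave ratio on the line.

Γ = (Z_L − Z_0)/(Z_L + Z_0) = (111 + j92.2)/(211 + j92.2)
|Γ| = 144/230 = 0.627
VSWR = (1 + |Γ|)/(1 − |Γ|) = 1.63/0.373

VSWR ≈ 4.36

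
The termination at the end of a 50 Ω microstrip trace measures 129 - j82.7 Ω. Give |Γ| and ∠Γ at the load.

Γ = (Z_L − Z_0)/(Z_L + Z_0) = (79 − j82.7)/(179 − j82.7)
|Γ| = 114/197 = 0.58

Γ ≈ 0.58 ∠ -21.5°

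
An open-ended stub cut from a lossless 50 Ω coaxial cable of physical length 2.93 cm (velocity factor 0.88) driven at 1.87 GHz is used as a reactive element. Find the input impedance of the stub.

λ = v/f = 0.88·c / 1.87 GHz = 0.141 m
βl = 2π·l/λ = 2π × 0.208 = 74.7°
tan(βl) = 3.66
For an open-ended stub, Z_in = −jZ_0·cot(βl) = −jZ_0/tan(βl)

Z_in ≈ −j13.7 Ω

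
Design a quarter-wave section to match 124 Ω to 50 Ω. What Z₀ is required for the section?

Z_qwt ≈ 78.7 Ω

Z_qwt = √(Z_0·R_L) = √(50 × 124) = √6200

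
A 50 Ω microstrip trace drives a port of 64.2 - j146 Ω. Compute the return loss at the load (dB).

RL ≈ 2.03 dB

Γ = (14.2 − j146)/(114.2 − j146), |Γ| = 0.791
RL = −20·log₁₀|Γ| = −20·log₁₀(0.791)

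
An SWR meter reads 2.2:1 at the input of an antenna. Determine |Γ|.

|Γ| = (S − 1)/(S + 1) = (2.2 − 1)/(2.2 + 1) = 1.2/3.2

|Γ| ≈ 0.375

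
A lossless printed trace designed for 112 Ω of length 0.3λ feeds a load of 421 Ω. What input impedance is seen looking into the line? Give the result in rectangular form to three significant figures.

βl = 2π × 0.3 = 108°
tan(βl) = tan(108°) = -3.08
Z_in = Z_0·(Z_L + jZ_0·tanβl)/(Z_0 + jZ_L·tanβl)
     = 112·(421 − j345)/(112 − j1300)

Z_in ≈ 32.7 + j33.6 Ω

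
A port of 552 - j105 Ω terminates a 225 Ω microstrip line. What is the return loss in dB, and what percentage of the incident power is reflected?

RL ≈ 7.17 dB; 19.2% of incident power reflected

Γ = (327 − j105)/(777 − j105), |Γ| = 0.438
RL = −20·log₁₀(0.438) = 7.17 dB
P_refl/P_inc = |Γ|² = 0.192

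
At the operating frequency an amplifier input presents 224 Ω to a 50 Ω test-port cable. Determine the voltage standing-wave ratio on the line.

For a purely resistive load, VSWR = R_L/Z_0 or Z_0/R_L (whichever > 1) = 224/50

VSWR ≈ 4.48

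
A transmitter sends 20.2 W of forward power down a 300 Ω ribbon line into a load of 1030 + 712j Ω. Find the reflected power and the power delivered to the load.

|Γ| = |(730 + j712)/(1330 + j712)| = 0.676
|Γ|² = 0.457
P_refl = |Γ|²·P_inc = 9.23 W, P_del = (1 − |Γ|²)·P_inc = 11 W

P_reflected ≈ 9.23 W; P_delivered ≈ 11 W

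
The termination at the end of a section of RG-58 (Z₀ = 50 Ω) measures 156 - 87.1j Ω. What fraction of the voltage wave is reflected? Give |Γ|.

|Γ| ≈ 0.613

Γ = (Z_L − Z_0)/(Z_L + Z_0) = (106 − j87.1)/(206 − j87.1)
|Γ| = 137/224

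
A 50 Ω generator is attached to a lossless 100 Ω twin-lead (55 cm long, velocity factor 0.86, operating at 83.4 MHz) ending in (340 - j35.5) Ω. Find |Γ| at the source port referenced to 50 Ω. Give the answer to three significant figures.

|Γ| ≈ 0.463

λ = v/f = 0.86·c / 83.4 MHz = 3.09 m
βl = 2π·l/λ = 2π × 0.178 = 64°
tan(βl) = 2.05
Z_in = Z_0·(Z_L + jZ_0·tanβl)/(Z_0 + jZ_L·tanβl) = 34.3 − j40.3 Ω
Γ_s = (Z_in − Z_s)/(Z_in + Z_s) = (-15.7 − j40.3)/(84.3 − j40.3), |Γ_s| = 0.463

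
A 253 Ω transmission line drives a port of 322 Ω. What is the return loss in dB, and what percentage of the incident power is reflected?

Γ = (322 − 253)/(322 + 253) = 0.12
RL = −20·log₁₀(0.12) = 18.4 dB
P_refl/P_inc = |Γ|² = 0.0144

RL ≈ 18.4 dB; 1.44% of incident power reflected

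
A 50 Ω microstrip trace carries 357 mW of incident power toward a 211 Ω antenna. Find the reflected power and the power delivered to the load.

Γ = (211 − 50)/(211 + 50) = 0.617
|Γ|² = 0.381
P_refl = |Γ|²·P_inc = 136 mW, P_del = (1 − |Γ|²)·P_inc = 221 mW

P_reflected ≈ 136 mW; P_delivered ≈ 221 mW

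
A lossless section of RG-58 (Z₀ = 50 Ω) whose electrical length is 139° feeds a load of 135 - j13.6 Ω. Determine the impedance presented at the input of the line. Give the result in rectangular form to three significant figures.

tan(βl) = tan(139°) = -0.869
Z_in = Z_0·(Z_L + jZ_0·tanβl)/(Z_0 + jZ_L·tanβl)
     = 50·(135 − j57.1)/(38.2 − j117)

Z_in ≈ 38.9 + j44.9 Ω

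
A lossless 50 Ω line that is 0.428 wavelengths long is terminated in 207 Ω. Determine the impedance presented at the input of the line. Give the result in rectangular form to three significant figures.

βl = 2π × 0.428 = 154°
tan(βl) = tan(154°) = -0.486
Z_in = Z_0·(Z_L + jZ_0·tanβl)/(Z_0 + jZ_L·tanβl)
     = 50·(207 − j24.3)/(50 − j101)

Z_in ≈ 50.7 + j77.7 Ω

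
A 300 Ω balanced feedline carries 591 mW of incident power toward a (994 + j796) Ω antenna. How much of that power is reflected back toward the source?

|Γ| = |(694 + j796)/(1294 + j796)| = 0.695
|Γ|² = 0.483
P_refl = |Γ|²·P_inc = 286 mW, P_del = (1 − |Γ|²)·P_inc = 305 mW

P_reflected ≈ 286 mW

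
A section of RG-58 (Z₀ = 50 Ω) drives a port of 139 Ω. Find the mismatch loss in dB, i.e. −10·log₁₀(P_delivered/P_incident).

mismatch loss ≈ 1.09 dB

Γ = (139 − 50)/(139 + 50) = 0.471
|Γ|² = 0.222, so P_del/P_inc = 1 − |Γ|² = 0.778
ML = −10·log₁₀(1 − |Γ|²)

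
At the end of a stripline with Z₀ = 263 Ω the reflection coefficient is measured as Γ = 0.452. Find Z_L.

Z_L = Z_0·(1 + Γ)/(1 − Γ) = 263·(1.45)/(0.548)

Z_L ≈ 697 Ω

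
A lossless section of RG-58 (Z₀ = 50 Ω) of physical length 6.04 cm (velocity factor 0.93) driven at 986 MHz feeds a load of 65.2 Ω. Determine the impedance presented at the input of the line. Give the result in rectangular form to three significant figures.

Z_in ≈ 39.2 − j4.66 Ω

λ = v/f = 0.93·c / 986 MHz = 0.283 m
βl = 2π·l/λ = 2π × 0.213 = 76.8°
tan(βl) = tan(76.8°) = 4.28
Z_in = Z_0·(Z_L + jZ_0·tanβl)/(Z_0 + jZ_L·tanβl)
     = 50·(65.2 + j214)/(50 + j279)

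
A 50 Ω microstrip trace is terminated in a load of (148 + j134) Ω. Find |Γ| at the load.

|Γ| ≈ 0.694

Γ = (Z_L − Z_0)/(Z_L + Z_0) = (98 + j134)/(198 + j134)
|Γ| = 166/239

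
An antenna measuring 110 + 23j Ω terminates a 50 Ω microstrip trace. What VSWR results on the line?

Γ = (Z_L − Z_0)/(Z_L + Z_0) = (60 + j23)/(160 + j23)
|Γ| = 64.3/162 = 0.398
VSWR = (1 + |Γ|)/(1 − |Γ|) = 1.4/0.602

VSWR ≈ 2.32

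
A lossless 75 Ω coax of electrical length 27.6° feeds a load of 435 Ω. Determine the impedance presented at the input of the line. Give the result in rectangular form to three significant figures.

Z_in ≈ 54.3 − j126 Ω

tan(βl) = tan(27.6°) = 0.523
Z_in = Z_0·(Z_L + jZ_0·tanβl)/(Z_0 + jZ_L·tanβl)
     = 75·(435 + j39.2)/(75 + j227)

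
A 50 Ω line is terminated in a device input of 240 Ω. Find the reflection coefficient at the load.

Γ = 0.655

Γ = (Z_L − Z_0)/(Z_L + Z_0) = (240 − 50)/(240 + 50) = 190/290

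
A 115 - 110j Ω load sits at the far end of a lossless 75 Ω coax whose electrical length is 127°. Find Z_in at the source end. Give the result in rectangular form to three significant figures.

Z_in ≈ 63.1 + j85.8 Ω

tan(βl) = tan(127°) = -1.33
Z_in = Z_0·(Z_L + jZ_0·tanβl)/(Z_0 + jZ_L·tanβl)
     = 75·(115 − j210)/(-71 − j153)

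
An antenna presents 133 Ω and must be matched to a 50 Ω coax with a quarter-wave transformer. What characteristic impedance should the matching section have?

Z_qwt = √(Z_0·R_L) = √(50 × 133) = √6650

Z_qwt ≈ 81.5 Ω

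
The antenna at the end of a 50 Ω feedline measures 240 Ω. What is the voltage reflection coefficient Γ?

Γ = 0.655

Γ = (Z_L − Z_0)/(Z_L + Z_0) = (240 − 50)/(240 + 50) = 190/290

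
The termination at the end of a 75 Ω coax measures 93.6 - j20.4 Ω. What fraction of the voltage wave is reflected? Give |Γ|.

|Γ| ≈ 0.163

Γ = (Z_L − Z_0)/(Z_L + Z_0) = (18.6 − j20.4)/(168.6 − j20.4)
|Γ| = 27.6/170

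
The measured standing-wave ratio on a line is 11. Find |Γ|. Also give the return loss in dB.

|Γ| ≈ 0.833; return loss ≈ 1.58 dB

|Γ| = (S − 1)/(S + 1) = (11 − 1)/(11 + 1) = 10/12
RL = −20·log₁₀|Γ| = −20·log₁₀(0.833)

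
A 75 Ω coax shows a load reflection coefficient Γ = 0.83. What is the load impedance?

Z_L ≈ 807 Ω

Z_L = Z_0·(1 + Γ)/(1 − Γ) = 75·(1.83)/(0.17)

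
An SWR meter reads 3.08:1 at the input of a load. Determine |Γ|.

|Γ| = (S − 1)/(S + 1) = (3.08 − 1)/(3.08 + 1) = 2.08/4.08

|Γ| ≈ 0.51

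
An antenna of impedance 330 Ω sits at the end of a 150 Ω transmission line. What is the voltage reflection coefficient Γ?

Γ = 0.375

Γ = (Z_L − Z_0)/(Z_L + Z_0) = (330 − 150)/(330 + 150) = 180/480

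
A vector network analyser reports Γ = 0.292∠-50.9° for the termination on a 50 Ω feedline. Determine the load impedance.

Z_L = Z_0·(1 + Γ)/(1 − Γ) = 50·(1.18 − j0.227)/(0.816 + j0.227)

Z_L ≈ 63.8 − j31.6 Ω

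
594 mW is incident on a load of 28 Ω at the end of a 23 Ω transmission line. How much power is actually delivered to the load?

P_delivered ≈ 588 mW

Γ = (28 − 23)/(28 + 23) = 0.098
|Γ|² = 0.00961
P_refl = |Γ|²·P_inc = 5.71 mW, P_del = (1 − |Γ|²)·P_inc = 588 mW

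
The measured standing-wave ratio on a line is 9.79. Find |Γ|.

|Γ| ≈ 0.815

|Γ| = (S − 1)/(S + 1) = (9.79 − 1)/(9.79 + 1) = 8.79/10.8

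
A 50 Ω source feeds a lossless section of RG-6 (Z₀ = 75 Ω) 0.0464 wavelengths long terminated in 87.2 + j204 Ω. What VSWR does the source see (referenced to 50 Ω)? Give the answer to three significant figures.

VSWR ≈ 12.4

βl = 2π × 0.0464 = 16.7°
tan(βl) = 0.3
Z_in = Z_0·(Z_L + jZ_0·tanβl)/(Z_0 + jZ_L·tanβl) = 611 + j72 Ω
Γ_s = (Z_in − Z_s)/(Z_in + Z_s) = (561 + j72)/(661 + j72), |Γ_s| = 0.851
VSWR = (1 + |Γ_s|)/(1 − |Γ_s|)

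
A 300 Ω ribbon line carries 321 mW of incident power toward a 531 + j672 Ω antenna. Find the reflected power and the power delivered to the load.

P_reflected ≈ 142 mW; P_delivered ≈ 179 mW

|Γ| = |(231 + j672)/(831 + j672)| = 0.665
|Γ|² = 0.442
P_refl = |Γ|²·P_inc = 142 mW, P_del = (1 − |Γ|²)·P_inc = 179 mW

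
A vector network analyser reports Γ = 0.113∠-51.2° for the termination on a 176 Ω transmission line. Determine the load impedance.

Z_L ≈ 199 − j35.6 Ω

Z_L = Z_0·(1 + Γ)/(1 − Γ) = 176·(1.07 − j0.0881)/(0.929 + j0.0881)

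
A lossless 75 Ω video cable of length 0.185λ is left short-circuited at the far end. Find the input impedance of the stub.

βl = 2π × 0.185 = 66.6°
tan(βl) = 2.31
For a short-circuited stub, Z_in = jZ_0·tan(βl)

Z_in ≈ +j173 Ω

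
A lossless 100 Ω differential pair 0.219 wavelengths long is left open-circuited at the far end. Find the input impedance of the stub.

βl = 2π × 0.219 = 78.8°
tan(βl) = 5.07
For an open-circuited stub, Z_in = −jZ_0·cot(βl) = −jZ_0/tan(βl)

Z_in ≈ −j19.7 Ω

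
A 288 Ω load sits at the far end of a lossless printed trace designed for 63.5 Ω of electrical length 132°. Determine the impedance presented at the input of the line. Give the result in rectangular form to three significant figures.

tan(βl) = tan(132°) = -1.11
Z_in = Z_0·(Z_L + jZ_0·tanβl)/(Z_0 + jZ_L·tanβl)
     = 63.5·(288 − j70.5)/(63.5 − j320)

Z_in ≈ 24.4 + j52.3 Ω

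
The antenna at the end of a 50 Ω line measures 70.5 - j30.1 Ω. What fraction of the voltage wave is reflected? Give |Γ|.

Γ = (Z_L − Z_0)/(Z_L + Z_0) = (20.5 − j30.1)/(120.5 − j30.1)
|Γ| = 36.4/124

|Γ| ≈ 0.293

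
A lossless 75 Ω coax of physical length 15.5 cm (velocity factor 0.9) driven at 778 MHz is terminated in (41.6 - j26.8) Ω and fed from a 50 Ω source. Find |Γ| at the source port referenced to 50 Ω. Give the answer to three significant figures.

λ = v/f = 0.9·c / 778 MHz = 0.347 m
βl = 2π·l/λ = 2π × 0.447 = 161°
tan(βl) = -0.348
Z_in = Z_0·(Z_L + jZ_0·tanβl)/(Z_0 + jZ_L·tanβl) = 58 − j47.7 Ω
Γ_s = (Z_in − Z_s)/(Z_in + Z_s) = (8.04 − j47.7)/(108 − j47.7), |Γ_s| = 0.409

|Γ| ≈ 0.409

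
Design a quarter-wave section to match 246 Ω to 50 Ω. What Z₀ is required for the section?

Z_qwt = √(Z_0·R_L) = √(50 × 246) = √12300

Z_qwt ≈ 111 Ω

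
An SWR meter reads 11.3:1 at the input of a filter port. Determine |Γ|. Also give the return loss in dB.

|Γ| = (S − 1)/(S + 1) = (11.3 − 1)/(11.3 + 1) = 10.3/12.3
RL = −20·log₁₀|Γ| = −20·log₁₀(0.837)

|Γ| ≈ 0.837; return loss ≈ 1.54 dB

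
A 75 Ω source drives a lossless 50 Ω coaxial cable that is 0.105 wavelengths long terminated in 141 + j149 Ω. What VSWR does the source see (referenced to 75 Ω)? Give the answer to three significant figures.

βl = 2π × 0.105 = 37.8°
tan(βl) = 0.776
Z_in = Z_0·(Z_L + jZ_0·tanβl)/(Z_0 + jZ_L·tanβl) = 34.7 − j85.3 Ω
Γ_s = (Z_in − Z_s)/(Z_in + Z_s) = (-40.3 − j85.3)/(110 − j85.3), |Γ_s| = 0.679
VSWR = (1 + |Γ_s|)/(1 − |Γ_s|)

VSWR ≈ 5.22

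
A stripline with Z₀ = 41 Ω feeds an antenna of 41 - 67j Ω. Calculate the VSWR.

VSWR ≈ 4.45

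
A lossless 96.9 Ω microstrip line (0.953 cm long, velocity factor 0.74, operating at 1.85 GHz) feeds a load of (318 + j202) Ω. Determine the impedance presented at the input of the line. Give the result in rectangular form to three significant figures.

λ = v/f = 0.74·c / 1.85 GHz = 0.12 m
βl = 2π·l/λ = 2π × 0.0794 = 28.6°
tan(βl) = tan(28.6°) = 0.545
Z_in = Z_0·(Z_L + jZ_0·tanβl)/(Z_0 + jZ_L·tanβl)
     = 96.9·(318 + j255)/(-13.2 + j173)

Z_in ≈ 128 − j188 Ω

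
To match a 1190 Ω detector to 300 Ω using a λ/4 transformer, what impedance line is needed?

Z_qwt ≈ 597 Ω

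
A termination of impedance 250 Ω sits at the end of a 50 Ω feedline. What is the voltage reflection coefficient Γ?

Γ = 0.667

Γ = (Z_L − Z_0)/(Z_L + Z_0) = (250 − 50)/(250 + 50) = 200/300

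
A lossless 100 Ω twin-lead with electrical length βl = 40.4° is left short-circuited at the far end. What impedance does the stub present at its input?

Z_in ≈ +j85.1 Ω

tan(βl) = 0.851
For a short-circuited stub, Z_in = jZ_0·tan(βl)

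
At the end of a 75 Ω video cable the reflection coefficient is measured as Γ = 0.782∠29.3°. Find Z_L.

Z_L ≈ 118 + j232 Ω

Z_L = Z_0·(1 + Γ)/(1 − Γ) = 75·(1.68 + j0.383)/(0.318 − j0.383)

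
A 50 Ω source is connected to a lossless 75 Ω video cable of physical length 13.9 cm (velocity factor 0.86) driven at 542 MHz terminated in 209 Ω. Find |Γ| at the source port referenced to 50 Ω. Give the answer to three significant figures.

|Γ| ≈ 0.343

λ = v/f = 0.86·c / 542 MHz = 0.476 m
βl = 2π·l/λ = 2π × 0.292 = 105°
tan(βl) = -3.7
Z_in = Z_0·(Z_L + jZ_0·tanβl)/(Z_0 + jZ_L·tanβl) = 28.6 + j17.5 Ω
Γ_s = (Z_in − Z_s)/(Z_in + Z_s) = (-21.4 + j17.5)/(78.6 + j17.5), |Γ_s| = 0.343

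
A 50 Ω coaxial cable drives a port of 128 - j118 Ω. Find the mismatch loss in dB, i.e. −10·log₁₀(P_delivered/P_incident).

Γ = (78 − j118)/(178 − j118), |Γ| = 0.662
|Γ|² = 0.439, so P_del/P_inc = 1 − |Γ|² = 0.561
ML = −10·log₁₀(1 − |Γ|²)

mismatch loss ≈ 2.51 dB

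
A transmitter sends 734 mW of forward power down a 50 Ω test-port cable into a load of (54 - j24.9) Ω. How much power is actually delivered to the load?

|Γ| = |(4 − j24.9)/(104 − j24.9)| = 0.236
|Γ|² = 0.0556
P_refl = |Γ|²·P_inc = 40.8 mW, P_del = (1 − |Γ|²)·P_inc = 693 mW

P_delivered ≈ 693 mW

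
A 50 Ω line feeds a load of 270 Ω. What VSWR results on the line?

For a purely resistive load, VSWR = R_L/Z_0 or Z_0/R_L (whichever > 1) = 270/50

VSWR ≈ 5.4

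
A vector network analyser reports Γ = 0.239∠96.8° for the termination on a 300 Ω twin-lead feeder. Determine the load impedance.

Z_L ≈ 254 + j128 Ω

Z_L = Z_0·(1 + Γ)/(1 − Γ) = 300·(0.972 + j0.237)/(1.03 − j0.237)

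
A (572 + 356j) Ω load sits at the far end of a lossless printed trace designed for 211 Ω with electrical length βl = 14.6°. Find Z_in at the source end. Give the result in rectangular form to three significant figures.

Z_in ≈ 751 − j214 Ω

tan(βl) = tan(14.6°) = 0.26
Z_in = Z_0·(Z_L + jZ_0·tanβl)/(Z_0 + jZ_L·tanβl)
     = 211·(572 + j411)/(118 + j149)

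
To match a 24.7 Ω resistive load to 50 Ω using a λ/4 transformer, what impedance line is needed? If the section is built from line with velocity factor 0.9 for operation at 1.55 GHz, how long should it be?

Z_qwt = √(Z_0·R_L) = √(50 × 24.7) = √1235
λ = 0.9·c/f = 0.174 m, so l = λ/4 = 0.0435 m

Z_qwt ≈ 35.1 Ω; length ≈ 4.35 cm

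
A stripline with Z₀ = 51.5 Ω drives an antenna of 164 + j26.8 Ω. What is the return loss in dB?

Γ = (112.5 + j26.8)/(215.5 + j26.8), |Γ| = 0.533
RL = −20·log₁₀|Γ| = −20·log₁₀(0.533)

RL ≈ 5.47 dB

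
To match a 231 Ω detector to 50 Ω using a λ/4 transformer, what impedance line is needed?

Z_qwt ≈ 107 Ω

Z_qwt = √(Z_0·R_L) = √(50 × 231) = √11550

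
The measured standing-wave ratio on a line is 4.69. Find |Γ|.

|Γ| ≈ 0.649

|Γ| = (S − 1)/(S + 1) = (4.69 − 1)/(4.69 + 1) = 3.69/5.69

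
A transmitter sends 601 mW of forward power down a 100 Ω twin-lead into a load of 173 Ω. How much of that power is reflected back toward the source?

P_reflected ≈ 43 mW

Γ = (173 − 100)/(173 + 100) = 0.267
|Γ|² = 0.0715
P_refl = |Γ|²·P_inc = 43 mW, P_del = (1 − |Γ|²)·P_inc = 558 mW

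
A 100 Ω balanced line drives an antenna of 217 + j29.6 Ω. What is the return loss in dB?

Γ = (117 + j29.6)/(317 + j29.6), |Γ| = 0.379
RL = −20·log₁₀|Γ| = −20·log₁₀(0.379)

RL ≈ 8.43 dB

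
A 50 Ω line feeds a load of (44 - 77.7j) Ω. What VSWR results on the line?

Γ = (Z_L − Z_0)/(Z_L + Z_0) = (-6 − j77.7)/(94 − j77.7)
|Γ| = 77.9/122 = 0.639
VSWR = (1 + |Γ|)/(1 − |Γ|) = 1.64/0.361

VSWR ≈ 4.54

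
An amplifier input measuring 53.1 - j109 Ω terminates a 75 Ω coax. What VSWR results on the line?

Γ = (Z_L − Z_0)/(Z_L + Z_0) = (-21.9 − j109)/(128.1 − j109)
|Γ| = 111/168 = 0.661
VSWR = (1 + |Γ|)/(1 − |Γ|) = 1.66/0.339

VSWR ≈ 4.9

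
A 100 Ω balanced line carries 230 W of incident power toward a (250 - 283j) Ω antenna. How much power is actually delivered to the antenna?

|Γ| = |(150 − j283)/(350 − j283)| = 0.712
|Γ|² = 0.506
P_refl = |Γ|²·P_inc = 116 W, P_del = (1 − |Γ|²)·P_inc = 114 W

P_delivered ≈ 114 W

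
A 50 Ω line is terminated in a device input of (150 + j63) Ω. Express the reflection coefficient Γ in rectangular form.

Γ = (Z_L − Z_0)/(Z_L + Z_0) = (100 + j63)/(200 + j63)

Γ ≈ 0.545 + j0.143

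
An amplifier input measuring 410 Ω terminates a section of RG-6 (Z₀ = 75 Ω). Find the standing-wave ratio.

VSWR ≈ 5.47

Γ = (410 − 75)/(410 + 75) = 0.691
VSWR = (1 + 0.691)/(1 − 0.691)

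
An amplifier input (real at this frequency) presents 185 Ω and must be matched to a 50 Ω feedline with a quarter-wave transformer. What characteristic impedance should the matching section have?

Z_qwt ≈ 96.2 Ω

Z_qwt = √(Z_0·R_L) = √(50 × 185) = √9250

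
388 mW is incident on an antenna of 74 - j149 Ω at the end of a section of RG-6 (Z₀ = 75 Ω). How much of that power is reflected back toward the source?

P_reflected ≈ 194 mW

|Γ| = |(-1 − j149)/(149 − j149)| = 0.707
|Γ|² = 0.5
P_refl = |Γ|²·P_inc = 194 mW, P_del = (1 − |Γ|²)·P_inc = 194 mW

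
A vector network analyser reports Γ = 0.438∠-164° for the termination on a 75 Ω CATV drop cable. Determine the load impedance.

Z_L ≈ 29.8 − j8.9 Ω

Z_L = Z_0·(1 + Γ)/(1 − Γ) = 75·(0.579 − j0.121)/(1.42 + j0.121)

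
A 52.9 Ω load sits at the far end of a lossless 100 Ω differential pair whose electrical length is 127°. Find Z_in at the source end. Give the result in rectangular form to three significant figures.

tan(βl) = tan(127°) = -1.33
Z_in = Z_0·(Z_L + jZ_0·tanβl)/(Z_0 + jZ_L·tanβl)
     = 100·(52.9 − j133)/(100 − j70.2)

Z_in ≈ 97.8 − j64 Ω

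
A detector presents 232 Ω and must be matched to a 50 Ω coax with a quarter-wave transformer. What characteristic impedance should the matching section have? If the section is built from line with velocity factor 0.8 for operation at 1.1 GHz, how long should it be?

Z_qwt = √(Z_0·R_L) = √(50 × 232) = √11600
λ = 0.8·c/f = 0.218 m, so l = λ/4 = 0.0545 m

Z_qwt ≈ 108 Ω; length ≈ 5.45 cm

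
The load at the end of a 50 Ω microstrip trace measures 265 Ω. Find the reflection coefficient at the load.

Γ = 0.683

Γ = (Z_L − Z_0)/(Z_L + Z_0) = (265 − 50)/(265 + 50) = 215/315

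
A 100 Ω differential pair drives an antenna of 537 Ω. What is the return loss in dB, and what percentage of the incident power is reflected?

RL ≈ 3.27 dB; 47.1% of incident power reflected

Γ = (537 − 100)/(537 + 100) = 0.686
RL = −20·log₁₀(0.686) = 3.27 dB
P_refl/P_inc = |Γ|² = 0.471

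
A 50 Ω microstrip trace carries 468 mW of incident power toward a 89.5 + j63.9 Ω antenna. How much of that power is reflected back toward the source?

|Γ| = |(39.5 + j63.9)/(139.5 + j63.9)| = 0.49
|Γ|² = 0.24
P_refl = |Γ|²·P_inc = 112 mW, P_del = (1 − |Γ|²)·P_inc = 356 mW

P_reflected ≈ 112 mW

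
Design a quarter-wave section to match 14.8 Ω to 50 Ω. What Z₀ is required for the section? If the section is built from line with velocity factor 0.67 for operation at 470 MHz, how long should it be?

Z_qwt = √(Z_0·R_L) = √(50 × 14.8) = √740
λ = 0.67·c/f = 0.428 m, so l = λ/4 = 0.107 m

Z_qwt ≈ 27.2 Ω; length ≈ 10.7 cm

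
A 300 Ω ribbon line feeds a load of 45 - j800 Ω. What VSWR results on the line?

VSWR ≈ 54.2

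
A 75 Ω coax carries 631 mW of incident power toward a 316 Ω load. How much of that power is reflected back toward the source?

P_reflected ≈ 240 mW

Γ = (316 − 75)/(316 + 75) = 0.616
|Γ|² = 0.38
P_refl = |Γ|²·P_inc = 240 mW, P_del = (1 − |Γ|²)·P_inc = 391 mW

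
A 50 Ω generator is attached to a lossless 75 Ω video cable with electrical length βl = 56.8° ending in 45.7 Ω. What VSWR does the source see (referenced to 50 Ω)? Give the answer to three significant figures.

tan(βl) = 1.53
Z_in = Z_0·(Z_L + jZ_0·tanβl)/(Z_0 + jZ_L·tanβl) = 81.6 + j38.6 Ω
Γ_s = (Z_in − Z_s)/(Z_in + Z_s) = (31.6 + j38.6)/(132 + j38.6), |Γ_s| = 0.364
VSWR = (1 + |Γ_s|)/(1 − |Γ_s|)

VSWR ≈ 2.14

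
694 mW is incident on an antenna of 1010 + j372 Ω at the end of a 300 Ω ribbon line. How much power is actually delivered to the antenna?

P_delivered ≈ 454 mW

|Γ| = |(710 + j372)/(1310 + j372)| = 0.589
|Γ|² = 0.346
P_refl = |Γ|²·P_inc = 240 mW, P_del = (1 − |Γ|²)·P_inc = 454 mW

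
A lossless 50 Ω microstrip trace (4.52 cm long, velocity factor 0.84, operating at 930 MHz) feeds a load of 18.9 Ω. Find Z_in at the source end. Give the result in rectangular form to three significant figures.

Z_in ≈ 53 + j52 Ω

λ = v/f = 0.84·c / 930 MHz = 0.271 m
βl = 2π·l/λ = 2π × 0.167 = 60.1°
tan(βl) = tan(60.1°) = 1.74
Z_in = Z_0·(Z_L + jZ_0·tanβl)/(Z_0 + jZ_L·tanβl)
     = 50·(18.9 + j86.8)/(50 + j32.8)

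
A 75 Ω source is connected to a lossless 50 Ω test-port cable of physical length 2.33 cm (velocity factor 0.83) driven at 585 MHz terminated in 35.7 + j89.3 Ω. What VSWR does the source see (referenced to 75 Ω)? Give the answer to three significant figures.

λ = v/f = 0.83·c / 585 MHz = 0.426 m
βl = 2π·l/λ = 2π × 0.0547 = 19.7°
tan(βl) = 0.358
Z_in = Z_0·(Z_L + jZ_0·tanβl)/(Z_0 + jZ_L·tanβl) = 206 + j151 Ω
Γ_s = (Z_in − Z_s)/(Z_in + Z_s) = (131 + j151)/(281 + j151), |Γ_s| = 0.627
VSWR = (1 + |Γ_s|)/(1 − |Γ_s|)

VSWR ≈ 4.36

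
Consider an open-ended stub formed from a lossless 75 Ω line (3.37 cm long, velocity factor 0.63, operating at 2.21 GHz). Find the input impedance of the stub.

Z_in ≈ +j95.5 Ω

λ = v/f = 0.63·c / 2.21 GHz = 0.0855 m
βl = 2π·l/λ = 2π × 0.394 = 142°
tan(βl) = -0.785
For an open-ended stub, Z_in = −jZ_0·cot(βl) = −jZ_0/tan(βl)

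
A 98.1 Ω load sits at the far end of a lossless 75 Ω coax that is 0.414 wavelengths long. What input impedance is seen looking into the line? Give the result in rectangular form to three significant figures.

βl = 2π × 0.414 = 149°
tan(βl) = tan(149°) = -0.6
Z_in = Z_0·(Z_L + jZ_0·tanβl)/(Z_0 + jZ_L·tanβl)
     = 75·(98.1 − j45)/(75 − j58.9)

Z_in ≈ 82.6 + j19.8 Ω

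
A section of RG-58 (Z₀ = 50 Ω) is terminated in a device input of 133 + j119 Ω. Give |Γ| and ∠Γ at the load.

Γ = (Z_L − Z_0)/(Z_L + Z_0) = (83 + j119)/(183 + j119)
|Γ| = 145/218 = 0.665

Γ ≈ 0.665 ∠ 22.1°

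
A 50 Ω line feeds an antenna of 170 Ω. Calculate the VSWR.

VSWR ≈ 3.4

Γ = (170 − 50)/(170 + 50) = 0.545
VSWR = (1 + 0.545)/(1 − 0.545)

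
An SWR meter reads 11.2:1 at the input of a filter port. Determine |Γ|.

|Γ| = (S − 1)/(S + 1) = (11.2 − 1)/(11.2 + 1) = 10.2/12.2

|Γ| ≈ 0.836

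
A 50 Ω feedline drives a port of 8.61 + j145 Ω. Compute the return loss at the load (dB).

RL ≈ 0.317 dB

Γ = (-41.39 + j145)/(58.61 + j145), |Γ| = 0.964
RL = −20·log₁₀|Γ| = −20·log₁₀(0.964)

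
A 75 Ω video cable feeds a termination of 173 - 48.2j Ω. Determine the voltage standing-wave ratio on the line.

VSWR ≈ 2.52

Γ = (Z_L − Z_0)/(Z_L + Z_0) = (98 − j48.2)/(248 − j48.2)
|Γ| = 109/253 = 0.432
VSWR = (1 + |Γ|)/(1 − |Γ|) = 1.43/0.568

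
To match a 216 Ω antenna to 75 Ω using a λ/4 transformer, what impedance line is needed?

Z_qwt ≈ 127 Ω

Z_qwt = √(Z_0·R_L) = √(75 × 216) = √16200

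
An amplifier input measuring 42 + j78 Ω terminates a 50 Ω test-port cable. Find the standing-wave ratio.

VSWR ≈ 4.72

Γ = (Z_L − Z_0)/(Z_L + Z_0) = (-8 + j78)/(92 + j78)
|Γ| = 78.4/121 = 0.65
VSWR = (1 + |Γ|)/(1 − |Γ|) = 1.65/0.35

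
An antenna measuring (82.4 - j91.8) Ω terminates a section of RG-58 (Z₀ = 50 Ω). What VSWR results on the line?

Γ = (Z_L − Z_0)/(Z_L + Z_0) = (32.4 − j91.8)/(132.4 − j91.8)
|Γ| = 97.3/161 = 0.604
VSWR = (1 + |Γ|)/(1 − |Γ|) = 1.6/0.396

VSWR ≈ 4.05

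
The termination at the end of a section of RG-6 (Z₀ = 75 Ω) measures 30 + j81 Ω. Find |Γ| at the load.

Γ = (Z_L − Z_0)/(Z_L + Z_0) = (-45 + j81)/(105 + j81)
|Γ| = 92.7/133

|Γ| ≈ 0.699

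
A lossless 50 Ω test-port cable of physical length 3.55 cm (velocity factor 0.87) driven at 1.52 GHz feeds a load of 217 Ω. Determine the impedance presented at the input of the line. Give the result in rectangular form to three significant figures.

Z_in ≈ 12.4 − j13.1 Ω

λ = v/f = 0.87·c / 1.52 GHz = 0.172 m
βl = 2π·l/λ = 2π × 0.207 = 74.4°
tan(βl) = tan(74.4°) = 3.59
Z_in = Z_0·(Z_L + jZ_0·tanβl)/(Z_0 + jZ_L·tanβl)
     = 50·(217 + j179)/(50 + j779)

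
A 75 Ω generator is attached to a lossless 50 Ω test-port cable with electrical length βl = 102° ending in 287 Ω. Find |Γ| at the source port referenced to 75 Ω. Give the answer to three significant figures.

tan(βl) = -4.7
Z_in = Z_0·(Z_L + jZ_0·tanβl)/(Z_0 + jZ_L·tanβl) = 9.09 + j10.3 Ω
Γ_s = (Z_in − Z_s)/(Z_in + Z_s) = (-65.9 + j10.3)/(84.1 + j10.3), |Γ_s| = 0.787

|Γ| ≈ 0.787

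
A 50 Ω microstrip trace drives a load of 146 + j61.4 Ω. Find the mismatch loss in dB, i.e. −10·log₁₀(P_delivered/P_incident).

Γ = (96 + j61.4)/(196 + j61.4), |Γ| = 0.555
|Γ|² = 0.308, so P_del/P_inc = 1 − |Γ|² = 0.692
ML = −10·log₁₀(1 − |Γ|²)

mismatch loss ≈ 1.6 dB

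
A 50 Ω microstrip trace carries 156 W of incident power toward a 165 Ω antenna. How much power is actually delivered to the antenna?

Γ = (165 − 50)/(165 + 50) = 0.535
|Γ|² = 0.286
P_refl = |Γ|²·P_inc = 44.6 W, P_del = (1 − |Γ|²)·P_inc = 111 W

P_delivered ≈ 111 W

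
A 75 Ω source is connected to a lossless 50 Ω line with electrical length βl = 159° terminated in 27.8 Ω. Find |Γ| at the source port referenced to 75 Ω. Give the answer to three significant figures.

tan(βl) = -0.384
Z_in = Z_0·(Z_L + jZ_0·tanβl)/(Z_0 + jZ_L·tanβl) = 30.5 − j12.7 Ω
Γ_s = (Z_in − Z_s)/(Z_in + Z_s) = (-44.5 − j12.7)/(106 − j12.7), |Γ_s| = 0.435

|Γ| ≈ 0.435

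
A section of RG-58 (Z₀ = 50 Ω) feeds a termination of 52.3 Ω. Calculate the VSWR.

VSWR ≈ 1.05

Γ = (52.3 − 50)/(52.3 + 50) = 0.0225
VSWR = (1 + 0.0225)/(1 − 0.0225)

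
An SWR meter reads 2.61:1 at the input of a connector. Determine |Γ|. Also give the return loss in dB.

|Γ| = (S − 1)/(S + 1) = (2.61 − 1)/(2.61 + 1) = 1.61/3.61
RL = −20·log₁₀|Γ| = −20·log₁₀(0.446)

|Γ| ≈ 0.446; return loss ≈ 7.01 dB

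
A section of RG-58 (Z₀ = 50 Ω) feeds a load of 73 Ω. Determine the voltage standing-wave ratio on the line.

VSWR ≈ 1.46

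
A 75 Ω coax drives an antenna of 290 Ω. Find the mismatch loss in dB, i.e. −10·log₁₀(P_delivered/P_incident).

Γ = (290 − 75)/(290 + 75) = 0.589
|Γ|² = 0.347, so P_del/P_inc = 1 − |Γ|² = 0.653
ML = −10·log₁₀(1 − |Γ|²)

mismatch loss ≈ 1.85 dB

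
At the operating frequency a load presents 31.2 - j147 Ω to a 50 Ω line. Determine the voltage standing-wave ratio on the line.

VSWR ≈ 16

Γ = (Z_L − Z_0)/(Z_L + Z_0) = (-18.8 − j147)/(81.2 − j147)
|Γ| = 148/168 = 0.882
VSWR = (1 + |Γ|)/(1 − |Γ|) = 1.88/0.118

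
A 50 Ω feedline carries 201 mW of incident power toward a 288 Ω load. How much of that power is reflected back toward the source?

Γ = (288 − 50)/(288 + 50) = 0.704
|Γ|² = 0.496
P_refl = |Γ|²·P_inc = 99.7 mW, P_del = (1 − |Γ|²)·P_inc = 101 mW

P_reflected ≈ 99.7 mW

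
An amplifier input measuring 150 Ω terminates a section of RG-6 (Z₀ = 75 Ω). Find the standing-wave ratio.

VSWR ≈ 2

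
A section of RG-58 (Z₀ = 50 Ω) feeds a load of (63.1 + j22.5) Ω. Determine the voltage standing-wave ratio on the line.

Γ = (Z_L − Z_0)/(Z_L + Z_0) = (13.1 + j22.5)/(113.1 + j22.5)
|Γ| = 26/115 = 0.226
VSWR = (1 + |Γ|)/(1 − |Γ|) = 1.23/0.774

VSWR ≈ 1.58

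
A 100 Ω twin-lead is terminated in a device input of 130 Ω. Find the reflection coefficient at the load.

Γ = 0.13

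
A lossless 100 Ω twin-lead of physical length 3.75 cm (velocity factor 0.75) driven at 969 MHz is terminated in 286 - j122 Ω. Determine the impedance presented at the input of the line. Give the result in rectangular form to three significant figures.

λ = v/f = 0.75·c / 969 MHz = 0.232 m
βl = 2π·l/λ = 2π × 0.162 = 58.1°
tan(βl) = tan(58.1°) = 1.61
Z_in = Z_0·(Z_L + jZ_0·tanβl)/(Z_0 + jZ_L·tanβl)
     = 100·(286 + j38.9)/(296 + j460)

Z_in ≈ 34.3 − j40.1 Ω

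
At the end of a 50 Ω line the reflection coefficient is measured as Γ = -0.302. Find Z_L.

Z_L = Z_0·(1 + Γ)/(1 − Γ) = 50·(0.698)/(1.3)

Z_L ≈ 26.8 Ω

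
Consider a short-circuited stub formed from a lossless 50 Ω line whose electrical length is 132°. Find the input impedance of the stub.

tan(βl) = -1.11
For a short-circuited stub, Z_in = jZ_0·tan(βl)

Z_in ≈ −j55.5 Ω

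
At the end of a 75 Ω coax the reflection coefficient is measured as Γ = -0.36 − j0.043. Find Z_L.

Z_L = Z_0·(1 + Γ)/(1 − Γ) = 75·(0.64 − j0.043)/(1.36 + j0.043)

Z_L ≈ 35.2 − j3.48 Ω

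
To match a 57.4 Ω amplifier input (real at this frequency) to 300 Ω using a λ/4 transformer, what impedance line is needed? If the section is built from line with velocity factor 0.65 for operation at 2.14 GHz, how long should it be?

Z_qwt = √(Z_0·R_L) = √(300 × 57.4) = √17220
λ = 0.65·c/f = 0.0911 m, so l = λ/4 = 0.0228 m

Z_qwt ≈ 131 Ω; length ≈ 2.28 cm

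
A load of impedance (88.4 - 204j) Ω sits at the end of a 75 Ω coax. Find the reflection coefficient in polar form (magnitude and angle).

Γ ≈ 0.782 ∠ -34.9°

Γ = (Z_L − Z_0)/(Z_L + Z_0) = (13.4 − j204)/(163.4 − j204)
|Γ| = 204/261 = 0.782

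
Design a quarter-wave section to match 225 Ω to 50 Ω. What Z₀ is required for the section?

Z_qwt = √(Z_0·R_L) = √(50 × 225) = √11250

Z_qwt ≈ 106 Ω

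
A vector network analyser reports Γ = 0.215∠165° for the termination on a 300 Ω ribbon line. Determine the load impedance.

Z_L ≈ 196 + j22.8 Ω

Z_L = Z_0·(1 + Γ)/(1 − Γ) = 300·(0.792 + j0.0556)/(1.21 − j0.0556)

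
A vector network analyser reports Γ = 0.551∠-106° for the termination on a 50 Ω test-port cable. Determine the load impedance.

Z_L = Z_0·(1 + Γ)/(1 − Γ) = 50·(0.848 − j0.53)/(1.15 + j0.53)

Z_L ≈ 21.7 − j33 Ω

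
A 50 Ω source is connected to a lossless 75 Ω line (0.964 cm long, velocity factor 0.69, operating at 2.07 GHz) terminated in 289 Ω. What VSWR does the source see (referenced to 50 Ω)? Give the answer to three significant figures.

λ = v/f = 0.69·c / 2.07 GHz = 0.1 m
βl = 2π·l/λ = 2π × 0.0964 = 34.7°
tan(βl) = 0.693
Z_in = Z_0·(Z_L + jZ_0·tanβl)/(Z_0 + jZ_L·tanβl) = 52.7 − j88.6 Ω
Γ_s = (Z_in − Z_s)/(Z_in + Z_s) = (2.65 − j88.6)/(103 − j88.6), |Γ_s| = 0.654
VSWR = (1 + |Γ_s|)/(1 − |Γ_s|)

VSWR ≈ 4.77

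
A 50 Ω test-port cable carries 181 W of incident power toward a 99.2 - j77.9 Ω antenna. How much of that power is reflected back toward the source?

P_reflected ≈ 54.2 W

|Γ| = |(49.2 − j77.9)/(149.2 − j77.9)| = 0.547
|Γ|² = 0.3
P_refl = |Γ|²·P_inc = 54.2 W, P_del = (1 − |Γ|²)·P_inc = 127 W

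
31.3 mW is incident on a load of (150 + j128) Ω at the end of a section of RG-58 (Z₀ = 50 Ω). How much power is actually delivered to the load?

P_delivered ≈ 16.7 mW

|Γ| = |(100 + j128)/(200 + j128)| = 0.684
|Γ|² = 0.468
P_refl = |Γ|²·P_inc = 14.6 mW, P_del = (1 − |Γ|²)·P_inc = 16.7 mW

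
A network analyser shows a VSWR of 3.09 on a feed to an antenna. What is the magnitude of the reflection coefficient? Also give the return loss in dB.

|Γ| = (S − 1)/(S + 1) = (3.09 − 1)/(3.09 + 1) = 2.09/4.09
RL = −20·log₁₀|Γ| = −20·log₁₀(0.511)

|Γ| ≈ 0.511; return loss ≈ 5.83 dB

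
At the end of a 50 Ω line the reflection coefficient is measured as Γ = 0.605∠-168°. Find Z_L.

Z_L = Z_0·(1 + Γ)/(1 − Γ) = 50·(0.408 − j0.126)/(1.59 + j0.126)

Z_L ≈ 12.4 − j4.93 Ω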